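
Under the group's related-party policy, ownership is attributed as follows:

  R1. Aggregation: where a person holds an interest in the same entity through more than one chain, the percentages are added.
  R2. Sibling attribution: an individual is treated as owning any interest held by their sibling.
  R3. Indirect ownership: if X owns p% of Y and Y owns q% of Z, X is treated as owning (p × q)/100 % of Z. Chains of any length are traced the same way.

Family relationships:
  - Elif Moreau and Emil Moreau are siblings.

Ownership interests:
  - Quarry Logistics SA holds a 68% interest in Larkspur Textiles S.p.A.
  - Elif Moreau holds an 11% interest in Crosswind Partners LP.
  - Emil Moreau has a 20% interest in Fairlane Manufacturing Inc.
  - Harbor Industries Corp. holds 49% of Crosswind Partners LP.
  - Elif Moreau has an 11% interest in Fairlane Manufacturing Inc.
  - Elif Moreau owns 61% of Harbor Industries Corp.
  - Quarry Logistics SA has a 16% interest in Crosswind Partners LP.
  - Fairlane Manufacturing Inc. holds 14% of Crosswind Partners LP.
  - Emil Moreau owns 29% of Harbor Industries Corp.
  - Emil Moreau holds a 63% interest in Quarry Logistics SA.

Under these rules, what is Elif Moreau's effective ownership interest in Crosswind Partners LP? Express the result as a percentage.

69.52%

By sibling attribution (R2), Elif Moreau is treated as also owning Emil Moreau's interest in Harbor Industries Corp, giving 61% + 29% = 90%.
By sibling attribution (R2), Elif Moreau is treated as also owning Emil Moreau's interest in Fairlane Manufacturing Inc, giving 11% + 20% = 31%.
By sibling attribution (R2), Elif Moreau is treated as owning Emil Moreau's 63% interest in Quarry Logistics SA.
Chain via Harbor Industries Corp. (R3): 90% × 49% = 44.1% of Crosswind Partners LP.
Chain via Fairlane Manufacturing Inc. (R3): 31% × 14% = 4.34% of Crosswind Partners LP.
Direct interest in Crosswind Partners LP: 11%.
Chain via Quarry Logistics SA (R3): 63% × 16% = 10.08% of Crosswind Partners LP.
Aggregating (R1): 44.1% + 4.34% + 11% + 10.08% = 69.52%.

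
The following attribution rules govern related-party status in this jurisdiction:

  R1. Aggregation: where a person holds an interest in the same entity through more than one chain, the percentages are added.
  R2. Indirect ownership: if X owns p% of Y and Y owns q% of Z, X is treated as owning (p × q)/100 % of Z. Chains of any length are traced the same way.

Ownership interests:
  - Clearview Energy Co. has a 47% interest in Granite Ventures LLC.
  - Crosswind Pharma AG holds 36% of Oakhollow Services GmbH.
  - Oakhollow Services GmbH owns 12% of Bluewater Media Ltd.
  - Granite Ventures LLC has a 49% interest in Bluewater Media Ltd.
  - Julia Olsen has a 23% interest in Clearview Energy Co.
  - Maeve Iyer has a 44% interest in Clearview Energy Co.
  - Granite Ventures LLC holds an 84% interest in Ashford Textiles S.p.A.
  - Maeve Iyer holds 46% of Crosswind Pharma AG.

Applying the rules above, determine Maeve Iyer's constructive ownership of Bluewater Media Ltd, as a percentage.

12.1204%

Chain via Crosswind Pharma AG → Oakhollow Services GmbH (R2): 46% × 36% × 12% = 1.9872% of Bluewater Media Ltd.
Chain via Clearview Energy Co. → Granite Ventures LLC (R2): 44% × 47% × 49% = 10.1332% of Bluewater Media Ltd.
Aggregating (R1): 1.9872% + 10.1332% = 12.1204%.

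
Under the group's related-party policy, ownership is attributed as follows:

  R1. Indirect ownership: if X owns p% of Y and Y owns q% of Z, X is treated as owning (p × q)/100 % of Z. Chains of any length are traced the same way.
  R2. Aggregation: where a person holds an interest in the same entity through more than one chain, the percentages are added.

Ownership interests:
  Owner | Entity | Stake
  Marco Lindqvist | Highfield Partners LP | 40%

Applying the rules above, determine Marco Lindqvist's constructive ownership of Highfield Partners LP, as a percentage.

40%

Direct interest in Highfield Partners LP: 40%.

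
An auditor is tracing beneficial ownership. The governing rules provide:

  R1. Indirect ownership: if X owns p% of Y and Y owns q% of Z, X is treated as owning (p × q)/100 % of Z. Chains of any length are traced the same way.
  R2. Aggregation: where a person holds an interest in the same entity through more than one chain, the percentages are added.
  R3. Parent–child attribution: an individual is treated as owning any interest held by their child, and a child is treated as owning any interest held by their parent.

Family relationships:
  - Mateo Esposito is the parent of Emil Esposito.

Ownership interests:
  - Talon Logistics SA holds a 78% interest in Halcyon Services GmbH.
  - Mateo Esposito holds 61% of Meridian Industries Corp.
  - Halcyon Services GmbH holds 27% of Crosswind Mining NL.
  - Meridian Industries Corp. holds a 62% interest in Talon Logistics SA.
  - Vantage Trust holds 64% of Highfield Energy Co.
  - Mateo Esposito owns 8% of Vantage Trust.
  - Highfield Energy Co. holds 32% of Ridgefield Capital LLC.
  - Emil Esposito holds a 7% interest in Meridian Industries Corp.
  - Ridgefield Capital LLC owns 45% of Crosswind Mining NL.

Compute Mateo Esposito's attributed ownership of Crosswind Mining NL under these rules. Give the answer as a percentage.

By parent–child attribution (R3), Mateo Esposito is treated as also owning Emil Esposito's interest in Meridian Industries Corp, giving 61% + 7% = 68%.
Chain via Vantage Trust → Highfield Energy Co. → Ridgefield Capital LLC (R1): 8% × 64% × 32% × 45% = 0.73728% of Crosswind Mining NL.
Chain via Meridian Industries Corp. → Talon Logistics SA → Halcyon Services GmbH (R1): 68% × 62% × 78% × 27% = 8.878896% of Crosswind Mining NL.
Aggregating (R2): 0.73728% + 8.878896% = 9.616176%.

9.616176%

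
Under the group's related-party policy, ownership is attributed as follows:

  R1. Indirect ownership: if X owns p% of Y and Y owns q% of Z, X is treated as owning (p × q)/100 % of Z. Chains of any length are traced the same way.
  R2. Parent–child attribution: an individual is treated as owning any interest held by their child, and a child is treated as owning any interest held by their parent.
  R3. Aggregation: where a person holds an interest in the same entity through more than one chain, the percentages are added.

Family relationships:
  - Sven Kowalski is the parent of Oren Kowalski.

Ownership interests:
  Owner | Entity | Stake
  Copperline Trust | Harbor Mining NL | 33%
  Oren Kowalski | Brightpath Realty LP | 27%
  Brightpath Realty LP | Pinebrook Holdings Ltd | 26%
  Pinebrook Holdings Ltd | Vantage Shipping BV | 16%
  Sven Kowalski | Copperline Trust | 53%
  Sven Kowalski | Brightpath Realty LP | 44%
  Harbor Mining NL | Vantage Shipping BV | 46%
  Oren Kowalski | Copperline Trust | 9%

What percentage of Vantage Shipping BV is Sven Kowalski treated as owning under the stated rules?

12.3652%

By parent–child attribution (R2), Sven Kowalski is treated as also owning Oren Kowalski's interest in Copperline Trust, giving 53% + 9% = 62%.
By parent–child attribution (R2), Sven Kowalski is treated as also owning Oren Kowalski's interest in Brightpath Realty LP, giving 44% + 27% = 71%.
Chain via Copperline Trust → Harbor Mining NL (R1): 62% × 33% × 46% = 9.4116% of Vantage Shipping BV.
Chain via Brightpath Realty LP → Pinebrook Holdings Ltd (R1): 71% × 26% × 16% = 2.9536% of Vantage Shipping BV.
Aggregating (R3): 9.4116% + 2.9536% = 12.3652%.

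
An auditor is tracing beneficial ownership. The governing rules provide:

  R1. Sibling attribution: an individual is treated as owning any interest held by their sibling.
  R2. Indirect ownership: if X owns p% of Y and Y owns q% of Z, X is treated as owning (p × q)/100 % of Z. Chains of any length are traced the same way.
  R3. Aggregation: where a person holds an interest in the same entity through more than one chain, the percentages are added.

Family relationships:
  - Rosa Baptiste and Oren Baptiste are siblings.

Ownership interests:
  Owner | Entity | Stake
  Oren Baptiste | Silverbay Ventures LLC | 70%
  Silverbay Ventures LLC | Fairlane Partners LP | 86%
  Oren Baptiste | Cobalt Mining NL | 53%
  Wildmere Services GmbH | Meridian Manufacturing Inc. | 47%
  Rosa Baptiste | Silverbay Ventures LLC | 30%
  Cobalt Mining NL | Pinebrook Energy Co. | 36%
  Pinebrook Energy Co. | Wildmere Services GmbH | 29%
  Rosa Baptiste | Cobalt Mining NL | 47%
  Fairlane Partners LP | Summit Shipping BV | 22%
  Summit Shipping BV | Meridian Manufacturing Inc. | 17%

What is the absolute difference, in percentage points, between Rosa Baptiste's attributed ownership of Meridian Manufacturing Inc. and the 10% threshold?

1.8768

By sibling attribution (R1), Rosa Baptiste is treated as also owning Oren Baptiste's interest in Silverbay Ventures LLC, giving 30% + 70% = 100%.
By sibling attribution (R1), Rosa Baptiste is treated as also owning Oren Baptiste's interest in Cobalt Mining NL, giving 47% + 53% = 100%.
Chain via Silverbay Ventures LLC → Fairlane Partners LP → Summit Shipping BV (R2): 100% × 86% × 22% × 17% = 3.2164% of Meridian Manufacturing Inc.
Chain via Cobalt Mining NL → Pinebrook Energy Co. → Wildmere Services GmbH (R2): 100% × 36% × 29% × 47% = 4.9068% of Meridian Manufacturing Inc.
Aggregating (R3): 3.2164% + 4.9068% = 8.1232%.
8.1232% falls short of the 10% threshold by 1.8768 percentage points.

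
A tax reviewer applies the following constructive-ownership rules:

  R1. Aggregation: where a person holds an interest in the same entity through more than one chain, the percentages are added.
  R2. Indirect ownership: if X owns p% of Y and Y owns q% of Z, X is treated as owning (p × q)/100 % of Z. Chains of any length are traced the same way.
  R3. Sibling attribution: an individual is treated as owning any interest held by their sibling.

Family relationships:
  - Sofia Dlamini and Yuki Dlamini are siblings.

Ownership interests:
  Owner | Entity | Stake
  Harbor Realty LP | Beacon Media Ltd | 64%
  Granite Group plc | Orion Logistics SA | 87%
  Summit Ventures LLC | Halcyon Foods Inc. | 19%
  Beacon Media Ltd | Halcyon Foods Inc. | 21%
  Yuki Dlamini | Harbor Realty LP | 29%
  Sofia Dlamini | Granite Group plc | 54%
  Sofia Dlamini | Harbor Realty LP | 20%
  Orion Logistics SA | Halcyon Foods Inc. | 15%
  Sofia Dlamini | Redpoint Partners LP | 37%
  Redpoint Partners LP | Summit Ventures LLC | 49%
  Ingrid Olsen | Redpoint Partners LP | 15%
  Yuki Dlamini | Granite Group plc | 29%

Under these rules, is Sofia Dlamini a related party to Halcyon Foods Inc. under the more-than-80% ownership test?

No

By sibling attribution (R3), Sofia Dlamini is treated as also owning Yuki Dlamini's interest in Harbor Realty LP, giving 20% + 29% = 49%.
By sibling attribution (R3), Sofia Dlamini is treated as also owning Yuki Dlamini's interest in Granite Group plc, giving 54% + 29% = 83%.
Chain via Redpoint Partners LP → Summit Ventures LLC (R2): 37% × 49% × 19% = 3.4447% of Halcyon Foods Inc.
Chain via Harbor Realty LP → Beacon Media Ltd (R2): 49% × 64% × 21% = 6.5856% of Halcyon Foods Inc.
Chain via Granite Group plc → Orion Logistics SA (R2): 83% × 87% × 15% = 10.8315% of Halcyon Foods Inc.
Aggregating (R1): 3.4447% + 6.5856% + 10.8315% = 20.8618%.
20.8618% does not exceed the 80% threshold, so Sofia is not a related party to Halcyon Foods Inc.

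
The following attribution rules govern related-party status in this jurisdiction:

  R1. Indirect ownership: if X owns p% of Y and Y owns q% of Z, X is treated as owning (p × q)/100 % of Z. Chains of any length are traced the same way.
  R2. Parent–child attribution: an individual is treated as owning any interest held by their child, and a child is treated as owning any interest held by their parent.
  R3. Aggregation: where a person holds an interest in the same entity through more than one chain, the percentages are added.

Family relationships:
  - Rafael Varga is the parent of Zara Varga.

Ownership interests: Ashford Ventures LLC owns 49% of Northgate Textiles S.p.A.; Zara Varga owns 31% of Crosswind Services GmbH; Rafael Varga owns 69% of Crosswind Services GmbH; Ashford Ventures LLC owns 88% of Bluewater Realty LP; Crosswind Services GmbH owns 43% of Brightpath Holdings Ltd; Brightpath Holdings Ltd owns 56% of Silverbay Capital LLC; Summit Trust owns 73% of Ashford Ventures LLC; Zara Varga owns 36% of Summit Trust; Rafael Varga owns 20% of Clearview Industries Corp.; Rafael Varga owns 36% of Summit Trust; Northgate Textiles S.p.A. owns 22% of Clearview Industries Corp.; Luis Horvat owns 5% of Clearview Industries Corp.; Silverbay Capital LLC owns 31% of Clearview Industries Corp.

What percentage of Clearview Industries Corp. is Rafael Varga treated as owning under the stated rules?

By parent–child attribution (R2), Rafael Varga is treated as also owning Zara Varga's interest in Crosswind Services GmbH, giving 69% + 31% = 100%.
By parent–child attribution (R2), Rafael Varga is treated as also owning Zara Varga's interest in Summit Trust, giving 36% + 36% = 72%.
Chain via Crosswind Services GmbH → Brightpath Holdings Ltd → Silverbay Capital LLC (R1): 100% × 43% × 56% × 31% = 7.4648% of Clearview Industries Corp.
Chain via Summit Trust → Ashford Ventures LLC → Northgate Textiles S.p.A. (R1): 72% × 73% × 49% × 22% = 5.665968% of Clearview Industries Corp.
Direct interest in Clearview Industries Corp: 20%.
Aggregating (R3): 7.4648% + 5.665968% + 20% = 33.130768%.

33.130768%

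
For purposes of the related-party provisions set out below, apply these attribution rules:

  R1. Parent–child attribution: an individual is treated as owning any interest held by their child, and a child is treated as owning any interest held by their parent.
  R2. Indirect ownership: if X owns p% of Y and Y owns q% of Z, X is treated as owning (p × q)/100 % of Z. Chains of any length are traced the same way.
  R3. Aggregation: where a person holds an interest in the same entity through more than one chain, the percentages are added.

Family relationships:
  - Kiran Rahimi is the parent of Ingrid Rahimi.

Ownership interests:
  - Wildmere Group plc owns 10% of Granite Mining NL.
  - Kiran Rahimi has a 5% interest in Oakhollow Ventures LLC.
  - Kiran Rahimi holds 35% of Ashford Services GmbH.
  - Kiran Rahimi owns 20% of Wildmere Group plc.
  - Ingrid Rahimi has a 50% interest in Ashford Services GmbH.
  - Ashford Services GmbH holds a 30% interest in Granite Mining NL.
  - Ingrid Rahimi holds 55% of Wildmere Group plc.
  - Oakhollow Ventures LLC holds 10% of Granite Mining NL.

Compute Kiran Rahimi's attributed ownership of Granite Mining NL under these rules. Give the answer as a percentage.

33.5%

By parent–child attribution (R1), Kiran Rahimi is treated as also owning Ingrid Rahimi's interest in Ashford Services GmbH, giving 35% + 50% = 85%.
By parent–child attribution (R1), Kiran Rahimi is treated as also owning Ingrid Rahimi's interest in Wildmere Group plc, giving 20% + 55% = 75%.
Chain via Ashford Services GmbH (R2): 85% × 30% = 25.5% of Granite Mining NL.
Chain via Wildmere Group plc (R2): 75% × 10% = 7.5% of Granite Mining NL.
Chain via Oakhollow Ventures LLC (R2): 5% × 10% = 0.5% of Granite Mining NL.
Aggregating (R3): 25.5% + 7.5% + 0.5% = 33.5%.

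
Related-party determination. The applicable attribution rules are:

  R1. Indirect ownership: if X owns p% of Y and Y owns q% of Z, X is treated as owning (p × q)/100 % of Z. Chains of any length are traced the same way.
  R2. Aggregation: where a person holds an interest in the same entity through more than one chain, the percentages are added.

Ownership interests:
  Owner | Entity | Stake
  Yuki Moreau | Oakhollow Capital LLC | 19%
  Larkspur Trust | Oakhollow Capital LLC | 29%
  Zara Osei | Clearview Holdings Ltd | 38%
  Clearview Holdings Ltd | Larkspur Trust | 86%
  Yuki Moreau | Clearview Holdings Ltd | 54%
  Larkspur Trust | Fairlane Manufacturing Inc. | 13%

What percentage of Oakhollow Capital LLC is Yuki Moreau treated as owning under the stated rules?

Chain via Clearview Holdings Ltd → Larkspur Trust (R1): 54% × 86% × 29% = 13.4676% of Oakhollow Capital LLC.
Direct interest in Oakhollow Capital LLC: 19%.
Aggregating (R2): 13.4676% + 19% = 32.4676%.

32.4676%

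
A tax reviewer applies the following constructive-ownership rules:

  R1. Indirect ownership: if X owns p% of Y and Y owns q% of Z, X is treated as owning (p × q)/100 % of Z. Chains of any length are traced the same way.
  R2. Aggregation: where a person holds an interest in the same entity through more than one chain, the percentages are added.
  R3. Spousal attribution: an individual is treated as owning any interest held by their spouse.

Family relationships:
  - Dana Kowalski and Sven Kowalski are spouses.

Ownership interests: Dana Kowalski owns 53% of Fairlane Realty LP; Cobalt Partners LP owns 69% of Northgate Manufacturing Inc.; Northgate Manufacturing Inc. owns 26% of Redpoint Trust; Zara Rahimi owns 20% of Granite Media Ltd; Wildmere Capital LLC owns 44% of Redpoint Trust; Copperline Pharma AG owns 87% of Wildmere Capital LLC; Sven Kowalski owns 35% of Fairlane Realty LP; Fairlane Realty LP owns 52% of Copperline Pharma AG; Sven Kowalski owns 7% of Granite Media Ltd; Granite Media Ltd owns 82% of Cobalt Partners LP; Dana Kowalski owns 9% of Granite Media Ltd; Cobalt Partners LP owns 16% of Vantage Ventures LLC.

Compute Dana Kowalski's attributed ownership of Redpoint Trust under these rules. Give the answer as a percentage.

By spousal attribution (R3), Dana Kowalski is treated as also owning Sven Kowalski's interest in Granite Media Ltd, giving 9% + 7% = 16%.
By spousal attribution (R3), Dana Kowalski is treated as also owning Sven Kowalski's interest in Fairlane Realty LP, giving 53% + 35% = 88%.
Chain via Granite Media Ltd → Cobalt Partners LP → Northgate Manufacturing Inc. (R1): 16% × 82% × 69% × 26% = 2.353728% of Redpoint Trust.
Chain via Fairlane Realty LP → Copperline Pharma AG → Wildmere Capital LLC (R1): 88% × 52% × 87% × 44% = 17.516928% of Redpoint Trust.
Aggregating (R2): 2.353728% + 17.516928% = 19.870656%.

19.870656%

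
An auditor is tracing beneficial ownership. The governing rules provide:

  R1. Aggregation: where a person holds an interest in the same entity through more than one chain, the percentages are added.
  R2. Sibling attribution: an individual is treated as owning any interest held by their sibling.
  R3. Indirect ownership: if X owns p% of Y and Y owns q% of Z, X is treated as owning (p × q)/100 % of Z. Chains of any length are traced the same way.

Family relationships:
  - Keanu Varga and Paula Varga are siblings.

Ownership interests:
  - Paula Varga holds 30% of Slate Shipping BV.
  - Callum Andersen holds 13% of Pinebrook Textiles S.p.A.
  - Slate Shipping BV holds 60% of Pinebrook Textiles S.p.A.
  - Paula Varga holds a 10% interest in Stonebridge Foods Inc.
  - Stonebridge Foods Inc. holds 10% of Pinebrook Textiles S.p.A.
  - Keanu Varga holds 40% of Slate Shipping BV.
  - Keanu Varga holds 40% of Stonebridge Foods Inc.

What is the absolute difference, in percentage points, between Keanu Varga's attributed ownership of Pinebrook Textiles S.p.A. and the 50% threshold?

By sibling attribution (R2), Keanu Varga is treated as also owning Paula Varga's interest in Slate Shipping BV, giving 40% + 30% = 70%.
By sibling attribution (R2), Keanu Varga is treated as also owning Paula Varga's interest in Stonebridge Foods Inc, giving 40% + 10% = 50%.
Chain via Slate Shipping BV (R3): 70% × 60% = 42% of Pinebrook Textiles S.p.A.
Chain via Stonebridge Foods Inc. (R3): 50% × 10% = 5% of Pinebrook Textiles S.p.A.
Aggregating (R1): 42% + 5% = 47%.
47% falls short of the 50% threshold by 3 percentage points.

3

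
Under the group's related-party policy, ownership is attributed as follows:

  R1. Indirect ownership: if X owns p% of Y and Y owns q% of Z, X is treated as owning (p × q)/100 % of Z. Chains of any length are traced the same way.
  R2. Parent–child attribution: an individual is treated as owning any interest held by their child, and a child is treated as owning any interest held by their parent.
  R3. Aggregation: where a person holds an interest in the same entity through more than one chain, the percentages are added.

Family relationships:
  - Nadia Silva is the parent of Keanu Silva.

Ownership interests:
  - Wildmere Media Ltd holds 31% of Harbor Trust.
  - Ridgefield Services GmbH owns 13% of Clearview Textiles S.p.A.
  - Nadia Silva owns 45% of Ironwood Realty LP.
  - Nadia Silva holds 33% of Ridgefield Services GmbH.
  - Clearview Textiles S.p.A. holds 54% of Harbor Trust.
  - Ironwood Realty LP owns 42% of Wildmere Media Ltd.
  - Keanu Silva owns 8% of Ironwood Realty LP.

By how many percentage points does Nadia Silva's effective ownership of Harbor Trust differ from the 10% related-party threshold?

0.7828

By parent–child attribution (R2), Nadia Silva is treated as also owning Keanu Silva's interest in Ironwood Realty LP, giving 45% + 8% = 53%.
Chain via Ironwood Realty LP → Wildmere Media Ltd (R1): 53% × 42% × 31% = 6.9006% of Harbor Trust.
Chain via Ridgefield Services GmbH → Clearview Textiles S.p.A. (R1): 33% × 13% × 54% = 2.3166% of Harbor Trust.
Aggregating (R3): 6.9006% + 2.3166% = 9.2172%.
9.2172% falls short of the 10% threshold by 0.7828 percentage points.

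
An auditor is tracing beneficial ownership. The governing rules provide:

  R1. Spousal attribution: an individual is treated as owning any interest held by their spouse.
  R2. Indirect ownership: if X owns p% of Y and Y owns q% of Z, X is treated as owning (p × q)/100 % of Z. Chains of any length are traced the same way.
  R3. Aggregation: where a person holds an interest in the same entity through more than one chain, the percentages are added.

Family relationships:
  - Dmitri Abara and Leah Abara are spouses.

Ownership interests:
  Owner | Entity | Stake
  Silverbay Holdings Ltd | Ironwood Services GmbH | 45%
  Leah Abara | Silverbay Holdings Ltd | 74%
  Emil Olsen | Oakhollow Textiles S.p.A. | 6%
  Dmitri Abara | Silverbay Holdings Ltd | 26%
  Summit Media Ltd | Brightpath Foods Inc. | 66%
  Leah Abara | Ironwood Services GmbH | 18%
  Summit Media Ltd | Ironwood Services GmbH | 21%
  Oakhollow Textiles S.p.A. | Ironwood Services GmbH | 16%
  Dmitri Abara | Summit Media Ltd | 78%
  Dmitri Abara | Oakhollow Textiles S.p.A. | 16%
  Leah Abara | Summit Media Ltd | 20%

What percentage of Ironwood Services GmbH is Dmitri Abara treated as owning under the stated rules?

By spousal attribution (R1), Dmitri Abara is treated as also owning Leah Abara's interest in Silverbay Holdings Ltd, giving 26% + 74% = 100%.
By spousal attribution (R1), Dmitri Abara is treated as also owning Leah Abara's interest in Summit Media Ltd, giving 78% + 20% = 98%.
By spousal attribution (R1), Dmitri Abara is treated as owning Leah Abara's 18% interest in Ironwood Services GmbH.
Chain via Oakhollow Textiles S.p.A. (R2): 16% × 16% = 2.56% of Ironwood Services GmbH.
Chain via Silverbay Holdings Ltd (R2): 100% × 45% = 45% of Ironwood Services GmbH.
Chain via Summit Media Ltd (R2): 98% × 21% = 20.58% of Ironwood Services GmbH.
Direct interest in Ironwood Services GmbH: 18%.
Aggregating (R3): 2.56% + 45% + 20.58% + 18% = 86.14%.

86.14%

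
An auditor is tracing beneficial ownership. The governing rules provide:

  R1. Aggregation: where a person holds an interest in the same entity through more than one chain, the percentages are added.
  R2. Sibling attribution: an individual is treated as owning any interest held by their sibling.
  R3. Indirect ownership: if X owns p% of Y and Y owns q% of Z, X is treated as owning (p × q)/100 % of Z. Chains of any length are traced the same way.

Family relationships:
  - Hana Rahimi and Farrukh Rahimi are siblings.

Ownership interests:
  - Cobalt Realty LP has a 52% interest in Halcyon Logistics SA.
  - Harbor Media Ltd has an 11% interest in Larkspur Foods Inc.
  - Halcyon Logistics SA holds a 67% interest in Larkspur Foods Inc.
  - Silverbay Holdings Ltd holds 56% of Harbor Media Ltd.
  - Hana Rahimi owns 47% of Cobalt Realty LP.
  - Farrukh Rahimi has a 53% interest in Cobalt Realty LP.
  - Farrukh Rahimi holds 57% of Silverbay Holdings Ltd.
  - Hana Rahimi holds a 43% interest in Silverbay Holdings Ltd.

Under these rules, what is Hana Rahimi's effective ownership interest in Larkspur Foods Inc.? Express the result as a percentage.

41%

By sibling attribution (R2), Hana Rahimi is treated as also owning Farrukh Rahimi's interest in Cobalt Realty LP, giving 47% + 53% = 100%.
By sibling attribution (R2), Hana Rahimi is treated as also owning Farrukh Rahimi's interest in Silverbay Holdings Ltd, giving 43% + 57% = 100%.
Chain via Cobalt Realty LP → Halcyon Logistics SA (R3): 100% × 52% × 67% = 34.84% of Larkspur Foods Inc.
Chain via Silverbay Holdings Ltd → Harbor Media Ltd (R3): 100% × 56% × 11% = 6.16% of Larkspur Foods Inc.
Aggregating (R1): 34.84% + 6.16% = 41%.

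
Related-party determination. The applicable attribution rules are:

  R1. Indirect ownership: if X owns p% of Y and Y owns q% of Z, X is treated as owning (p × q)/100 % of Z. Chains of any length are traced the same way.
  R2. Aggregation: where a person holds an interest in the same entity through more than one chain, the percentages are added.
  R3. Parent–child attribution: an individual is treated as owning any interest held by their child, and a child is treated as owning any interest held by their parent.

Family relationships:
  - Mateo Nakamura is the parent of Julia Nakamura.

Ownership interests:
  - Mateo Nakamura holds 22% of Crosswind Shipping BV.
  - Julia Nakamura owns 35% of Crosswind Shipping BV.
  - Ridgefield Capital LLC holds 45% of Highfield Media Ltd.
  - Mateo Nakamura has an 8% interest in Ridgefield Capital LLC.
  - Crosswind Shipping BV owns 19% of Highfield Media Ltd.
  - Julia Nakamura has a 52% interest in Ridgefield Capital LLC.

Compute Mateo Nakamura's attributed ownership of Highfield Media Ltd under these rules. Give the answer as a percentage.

By parent–child attribution (R3), Mateo Nakamura is treated as also owning Julia Nakamura's interest in Crosswind Shipping BV, giving 22% + 35% = 57%.
By parent–child attribution (R3), Mateo Nakamura is treated as also owning Julia Nakamura's interest in Ridgefield Capital LLC, giving 8% + 52% = 60%.
Chain via Crosswind Shipping BV (R1): 57% × 19% = 10.83% of Highfield Media Ltd.
Chain via Ridgefield Capital LLC (R1): 60% × 45% = 27% of Highfield Media Ltd.
Aggregating (R2): 10.83% + 27% = 37.83%.

37.83%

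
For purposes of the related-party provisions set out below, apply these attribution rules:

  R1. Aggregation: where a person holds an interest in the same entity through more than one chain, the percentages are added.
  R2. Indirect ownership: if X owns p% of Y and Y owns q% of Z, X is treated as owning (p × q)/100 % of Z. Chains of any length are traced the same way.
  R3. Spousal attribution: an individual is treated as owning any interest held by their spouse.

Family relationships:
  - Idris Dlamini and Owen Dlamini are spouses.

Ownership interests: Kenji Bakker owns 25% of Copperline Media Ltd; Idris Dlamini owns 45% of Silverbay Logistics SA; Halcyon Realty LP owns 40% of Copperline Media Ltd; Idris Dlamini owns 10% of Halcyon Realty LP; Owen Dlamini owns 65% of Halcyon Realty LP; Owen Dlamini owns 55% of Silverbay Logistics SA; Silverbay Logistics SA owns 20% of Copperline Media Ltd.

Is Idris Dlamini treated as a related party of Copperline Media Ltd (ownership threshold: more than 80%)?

No

By spousal attribution (R3), Idris Dlamini is treated as also owning Owen Dlamini's interest in Silverbay Logistics SA, giving 45% + 55% = 100%.
By spousal attribution (R3), Idris Dlamini is treated as also owning Owen Dlamini's interest in Halcyon Realty LP, giving 10% + 65% = 75%.
Chain via Silverbay Logistics SA (R2): 100% × 20% = 20% of Copperline Media Ltd.
Chain via Halcyon Realty LP (R2): 75% × 40% = 30% of Copperline Media Ltd.
Aggregating (R1): 20% + 30% = 50%.
50% does not exceed the 80% threshold, so Idris is not a related party to Copperline Media Ltd.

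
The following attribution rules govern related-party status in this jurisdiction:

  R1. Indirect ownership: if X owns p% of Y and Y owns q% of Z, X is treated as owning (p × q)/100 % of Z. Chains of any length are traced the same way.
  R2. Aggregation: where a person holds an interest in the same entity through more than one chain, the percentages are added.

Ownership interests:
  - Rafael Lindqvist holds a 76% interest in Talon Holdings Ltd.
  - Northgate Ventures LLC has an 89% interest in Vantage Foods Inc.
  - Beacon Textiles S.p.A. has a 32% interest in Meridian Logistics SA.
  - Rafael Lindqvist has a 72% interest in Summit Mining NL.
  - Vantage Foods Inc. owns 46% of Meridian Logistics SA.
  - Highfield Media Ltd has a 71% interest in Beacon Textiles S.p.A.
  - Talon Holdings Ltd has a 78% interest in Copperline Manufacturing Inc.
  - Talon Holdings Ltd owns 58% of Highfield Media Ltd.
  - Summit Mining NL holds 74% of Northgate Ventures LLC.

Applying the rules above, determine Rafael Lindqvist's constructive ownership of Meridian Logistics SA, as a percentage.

Chain via Talon Holdings Ltd → Highfield Media Ltd → Beacon Textiles S.p.A. (R1): 76% × 58% × 71% × 32% = 10.014976% of Meridian Logistics SA.
Chain via Summit Mining NL → Northgate Ventures LLC → Vantage Foods Inc. (R1): 72% × 74% × 89% × 46% = 21.812832% of Meridian Logistics SA.
Aggregating (R2): 10.014976% + 21.812832% = 31.827808%.

31.827808%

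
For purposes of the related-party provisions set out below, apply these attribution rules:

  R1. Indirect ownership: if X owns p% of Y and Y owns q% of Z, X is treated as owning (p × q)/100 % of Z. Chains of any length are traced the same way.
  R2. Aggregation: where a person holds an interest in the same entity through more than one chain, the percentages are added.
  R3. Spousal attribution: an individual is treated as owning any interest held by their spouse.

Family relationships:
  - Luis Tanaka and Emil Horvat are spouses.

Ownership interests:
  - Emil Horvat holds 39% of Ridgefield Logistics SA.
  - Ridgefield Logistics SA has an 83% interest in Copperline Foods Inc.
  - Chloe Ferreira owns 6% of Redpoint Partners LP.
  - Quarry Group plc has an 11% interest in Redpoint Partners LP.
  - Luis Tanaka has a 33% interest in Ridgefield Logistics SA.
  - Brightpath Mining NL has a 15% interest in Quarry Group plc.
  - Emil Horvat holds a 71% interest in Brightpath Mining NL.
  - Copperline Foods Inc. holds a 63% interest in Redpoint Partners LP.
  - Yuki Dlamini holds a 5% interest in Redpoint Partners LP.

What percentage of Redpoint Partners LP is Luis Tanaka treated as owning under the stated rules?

38.8203%

By spousal attribution (R3), Luis Tanaka is treated as also owning Emil Horvat's interest in Ridgefield Logistics SA, giving 33% + 39% = 72%.
By spousal attribution (R3), Luis Tanaka is treated as owning Emil Horvat's 71% interest in Brightpath Mining NL.
Chain via Ridgefield Logistics SA → Copperline Foods Inc. (R1): 72% × 83% × 63% = 37.6488% of Redpoint Partners LP.
Chain via Brightpath Mining NL → Quarry Group plc (R1): 71% × 15% × 11% = 1.1715% of Redpoint Partners LP.
Aggregating (R2): 37.6488% + 1.1715% = 38.8203%.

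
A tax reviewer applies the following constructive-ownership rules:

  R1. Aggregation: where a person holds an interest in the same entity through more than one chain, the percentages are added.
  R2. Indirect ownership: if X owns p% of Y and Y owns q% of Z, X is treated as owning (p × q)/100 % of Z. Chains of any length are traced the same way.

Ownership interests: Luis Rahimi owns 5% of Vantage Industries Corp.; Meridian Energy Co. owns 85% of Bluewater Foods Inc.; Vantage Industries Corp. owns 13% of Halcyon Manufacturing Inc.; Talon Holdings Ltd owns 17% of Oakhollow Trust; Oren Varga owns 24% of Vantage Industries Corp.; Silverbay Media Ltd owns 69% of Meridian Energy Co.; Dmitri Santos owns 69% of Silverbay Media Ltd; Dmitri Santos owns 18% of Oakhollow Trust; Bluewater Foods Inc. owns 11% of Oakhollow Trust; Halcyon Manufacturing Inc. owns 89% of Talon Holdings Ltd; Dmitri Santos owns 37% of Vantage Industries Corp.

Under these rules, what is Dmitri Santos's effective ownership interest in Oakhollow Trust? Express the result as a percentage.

23.179288%

Chain via Silverbay Media Ltd → Meridian Energy Co. → Bluewater Foods Inc. (R2): 69% × 69% × 85% × 11% = 4.451535% of Oakhollow Trust.
Chain via Vantage Industries Corp. → Halcyon Manufacturing Inc. → Talon Holdings Ltd (R2): 37% × 13% × 89% × 17% = 0.727753% of Oakhollow Trust.
Direct interest in Oakhollow Trust: 18%.
Aggregating (R1): 4.451535% + 0.727753% + 18% = 23.179288%.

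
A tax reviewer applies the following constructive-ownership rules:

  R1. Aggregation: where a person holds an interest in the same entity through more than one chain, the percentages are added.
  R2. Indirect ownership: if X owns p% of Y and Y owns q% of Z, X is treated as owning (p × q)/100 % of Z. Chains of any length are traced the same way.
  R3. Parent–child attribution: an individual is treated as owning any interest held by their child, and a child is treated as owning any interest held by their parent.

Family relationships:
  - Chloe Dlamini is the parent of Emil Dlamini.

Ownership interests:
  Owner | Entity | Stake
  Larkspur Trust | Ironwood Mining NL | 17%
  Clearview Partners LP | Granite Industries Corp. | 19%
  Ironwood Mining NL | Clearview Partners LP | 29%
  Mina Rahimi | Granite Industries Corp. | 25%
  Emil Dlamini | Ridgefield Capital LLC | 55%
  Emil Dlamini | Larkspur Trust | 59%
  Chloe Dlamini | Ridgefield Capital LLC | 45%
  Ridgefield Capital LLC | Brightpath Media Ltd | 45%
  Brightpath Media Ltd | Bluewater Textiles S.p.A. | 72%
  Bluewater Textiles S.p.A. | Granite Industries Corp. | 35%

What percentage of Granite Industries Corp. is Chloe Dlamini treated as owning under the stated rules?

By parent–child attribution (R3), Chloe Dlamini is treated as also owning Emil Dlamini's interest in Ridgefield Capital LLC, giving 45% + 55% = 100%.
By parent–child attribution (R3), Chloe Dlamini is treated as owning Emil Dlamini's 59% interest in Larkspur Trust.
Chain via Ridgefield Capital LLC → Brightpath Media Ltd → Bluewater Textiles S.p.A. (R2): 100% × 45% × 72% × 35% = 11.34% of Granite Industries Corp.
Chain via Larkspur Trust → Ironwood Mining NL → Clearview Partners LP (R2): 59% × 17% × 29% × 19% = 0.552653% of Granite Industries Corp.
Aggregating (R1): 11.34% + 0.552653% = 11.892653%.

11.892653%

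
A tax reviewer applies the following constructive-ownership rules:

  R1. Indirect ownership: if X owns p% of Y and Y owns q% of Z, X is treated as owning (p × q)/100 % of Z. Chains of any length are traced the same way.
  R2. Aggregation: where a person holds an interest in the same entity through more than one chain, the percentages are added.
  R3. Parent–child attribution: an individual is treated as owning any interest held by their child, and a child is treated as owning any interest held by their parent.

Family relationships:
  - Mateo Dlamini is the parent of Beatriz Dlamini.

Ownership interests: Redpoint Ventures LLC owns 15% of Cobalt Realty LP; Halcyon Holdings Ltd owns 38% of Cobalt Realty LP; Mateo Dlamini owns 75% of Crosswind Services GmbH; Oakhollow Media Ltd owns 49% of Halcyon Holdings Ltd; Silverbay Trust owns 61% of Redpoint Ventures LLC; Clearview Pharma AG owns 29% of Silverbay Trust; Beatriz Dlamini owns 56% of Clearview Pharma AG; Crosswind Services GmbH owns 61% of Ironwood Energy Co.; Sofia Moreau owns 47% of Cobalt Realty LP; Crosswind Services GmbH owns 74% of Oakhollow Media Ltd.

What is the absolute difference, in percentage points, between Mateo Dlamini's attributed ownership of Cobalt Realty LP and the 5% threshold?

6.82006

By parent–child attribution (R3), Mateo Dlamini is treated as owning Beatriz Dlamini's 56% interest in Clearview Pharma AG.
Chain via Crosswind Services GmbH → Oakhollow Media Ltd → Halcyon Holdings Ltd (R1): 75% × 74% × 49% × 38% = 10.3341% of Cobalt Realty LP.
Chain via Clearview Pharma AG → Silverbay Trust → Redpoint Ventures LLC (R1): 56% × 29% × 61% × 15% = 1.48596% of Cobalt Realty LP.
Aggregating (R2): 10.3341% + 1.48596% = 11.82006%.
11.82006% exceeds the 5% threshold by 6.82006 percentage points.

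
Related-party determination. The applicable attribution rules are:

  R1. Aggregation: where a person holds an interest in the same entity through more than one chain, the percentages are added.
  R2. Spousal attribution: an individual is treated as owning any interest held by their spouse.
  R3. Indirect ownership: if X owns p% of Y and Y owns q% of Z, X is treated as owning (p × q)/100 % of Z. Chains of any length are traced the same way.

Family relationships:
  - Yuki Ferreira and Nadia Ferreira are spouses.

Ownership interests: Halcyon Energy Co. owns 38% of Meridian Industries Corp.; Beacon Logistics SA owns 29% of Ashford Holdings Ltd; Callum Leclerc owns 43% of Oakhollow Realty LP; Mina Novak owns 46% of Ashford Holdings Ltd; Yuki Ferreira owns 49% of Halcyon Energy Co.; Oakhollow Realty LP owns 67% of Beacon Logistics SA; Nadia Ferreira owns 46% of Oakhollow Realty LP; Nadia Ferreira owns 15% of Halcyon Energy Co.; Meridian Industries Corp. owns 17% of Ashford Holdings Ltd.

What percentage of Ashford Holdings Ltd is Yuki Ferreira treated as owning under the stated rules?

By spousal attribution (R2), Yuki Ferreira is treated as also owning Nadia Ferreira's interest in Halcyon Energy Co, giving 49% + 15% = 64%.
By spousal attribution (R2), Yuki Ferreira is treated as owning Nadia Ferreira's 46% interest in Oakhollow Realty LP.
Chain via Halcyon Energy Co. → Meridian Industries Corp. (R3): 64% × 38% × 17% = 4.1344% of Ashford Holdings Ltd.
Chain via Oakhollow Realty LP → Beacon Logistics SA (R3): 46% × 67% × 29% = 8.9378% of Ashford Holdings Ltd.
Aggregating (R1): 4.1344% + 8.9378% = 13.0722%.

13.0722%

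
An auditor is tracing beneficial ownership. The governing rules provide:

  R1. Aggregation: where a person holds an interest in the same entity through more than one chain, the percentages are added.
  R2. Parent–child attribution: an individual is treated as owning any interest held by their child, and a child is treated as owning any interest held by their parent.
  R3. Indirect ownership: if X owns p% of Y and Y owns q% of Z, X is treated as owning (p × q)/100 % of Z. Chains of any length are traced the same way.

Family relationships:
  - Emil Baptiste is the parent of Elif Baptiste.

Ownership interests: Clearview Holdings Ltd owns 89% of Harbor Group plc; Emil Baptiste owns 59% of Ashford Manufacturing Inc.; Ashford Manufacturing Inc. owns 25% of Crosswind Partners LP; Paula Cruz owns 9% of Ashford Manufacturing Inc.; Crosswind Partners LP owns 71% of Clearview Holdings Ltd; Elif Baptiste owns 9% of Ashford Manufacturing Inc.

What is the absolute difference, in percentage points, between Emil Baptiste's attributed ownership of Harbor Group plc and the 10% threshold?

By parent–child attribution (R2), Emil Baptiste is treated as also owning Elif Baptiste's interest in Ashford Manufacturing Inc, giving 59% + 9% = 68%.
Chain via Ashford Manufacturing Inc. → Crosswind Partners LP → Clearview Holdings Ltd (R3): 68% × 25% × 71% × 89% = 10.7423% of Harbor Group plc.
10.7423% exceeds the 10% threshold by 0.7423 percentage points.

0.7423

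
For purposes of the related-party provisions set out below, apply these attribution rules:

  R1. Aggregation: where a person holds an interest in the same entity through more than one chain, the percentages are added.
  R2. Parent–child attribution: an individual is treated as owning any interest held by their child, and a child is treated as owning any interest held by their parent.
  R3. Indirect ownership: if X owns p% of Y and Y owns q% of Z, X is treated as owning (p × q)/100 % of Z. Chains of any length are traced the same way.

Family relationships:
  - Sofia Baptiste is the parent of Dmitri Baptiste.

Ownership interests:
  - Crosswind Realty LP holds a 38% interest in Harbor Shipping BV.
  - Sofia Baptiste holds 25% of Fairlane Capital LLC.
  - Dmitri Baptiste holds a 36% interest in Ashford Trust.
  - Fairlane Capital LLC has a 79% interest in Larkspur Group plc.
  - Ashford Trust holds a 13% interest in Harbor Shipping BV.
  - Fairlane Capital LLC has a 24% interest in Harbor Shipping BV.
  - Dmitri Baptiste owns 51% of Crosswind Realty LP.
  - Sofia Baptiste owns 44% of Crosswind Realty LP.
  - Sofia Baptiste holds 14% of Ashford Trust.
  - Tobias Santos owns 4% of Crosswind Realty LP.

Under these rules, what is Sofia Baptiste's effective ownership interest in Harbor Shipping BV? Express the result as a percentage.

By parent–child attribution (R2), Sofia Baptiste is treated as also owning Dmitri Baptiste's interest in Ashford Trust, giving 14% + 36% = 50%.
By parent–child attribution (R2), Sofia Baptiste is treated as also owning Dmitri Baptiste's interest in Crosswind Realty LP, giving 44% + 51% = 95%.
Chain via Ashford Trust (R3): 50% × 13% = 6.5% of Harbor Shipping BV.
Chain via Fairlane Capital LLC (R3): 25% × 24% = 6% of Harbor Shipping BV.
Chain via Crosswind Realty LP (R3): 95% × 38% = 36.1% of Harbor Shipping BV.
Aggregating (R1): 6.5% + 6% + 36.1% = 48.6%.

48.6%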